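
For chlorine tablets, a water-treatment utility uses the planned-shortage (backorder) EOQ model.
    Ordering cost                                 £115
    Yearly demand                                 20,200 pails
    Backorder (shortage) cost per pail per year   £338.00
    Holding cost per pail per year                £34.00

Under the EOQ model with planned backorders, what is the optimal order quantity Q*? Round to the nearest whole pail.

388 pails

Q* = √(2DS/H) · √((H + b)/b)
   = √(2 × 20,200 × 115 / 34) · √((34 + 338) / 338)
   = 369.658 × 1.0491 ≈ 387.80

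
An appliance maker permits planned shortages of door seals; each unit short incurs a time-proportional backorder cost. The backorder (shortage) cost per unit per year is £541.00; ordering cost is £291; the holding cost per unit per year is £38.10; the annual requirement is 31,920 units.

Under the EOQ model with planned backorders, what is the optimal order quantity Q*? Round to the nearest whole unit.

Q* = √(2DS/H) · √((H + b)/b)
   = √(2 × 31,920 × 291 / 38.1) · √((38.1 + 541) / 541)
   = 698.281 × 1.0346 ≈ 722.45

722 units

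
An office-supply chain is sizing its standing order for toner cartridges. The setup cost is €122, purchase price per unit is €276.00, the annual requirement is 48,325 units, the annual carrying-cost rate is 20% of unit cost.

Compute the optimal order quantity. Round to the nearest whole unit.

462 units

H = i·C = 0.2 × €276 = €55.2000 per unit-year
EOQ = √(2DS/H) = √(2 × 48,325 × 122 / 55.2)
    = √(213,610.51) ≈ 462.18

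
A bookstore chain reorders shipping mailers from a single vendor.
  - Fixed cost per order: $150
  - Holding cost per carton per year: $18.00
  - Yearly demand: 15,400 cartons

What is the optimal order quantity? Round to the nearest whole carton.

507 cartons

Q* = √(2·D·S / H) = √(2·15,400·150 / 18) = √256,666.7 ≈ 506.62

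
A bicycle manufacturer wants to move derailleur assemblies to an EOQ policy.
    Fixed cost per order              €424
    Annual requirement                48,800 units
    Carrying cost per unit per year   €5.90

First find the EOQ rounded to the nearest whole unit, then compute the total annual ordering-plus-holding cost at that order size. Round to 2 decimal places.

€15,625.50

Q* = √(2·D·S / H) = √(2·48,800·424 / 5.9) = √7,013,966.1 ≈ 2,648.39 → Q = 2,648 units
Ordering: D/Q × S = 48,800/2,648 × €424 = €7,813.90
Holding:  Q/2 × H = 2,648/2 × €5.9 = €7,811.60
Total = €7,813.90 + €7,811.60 = €15,625.50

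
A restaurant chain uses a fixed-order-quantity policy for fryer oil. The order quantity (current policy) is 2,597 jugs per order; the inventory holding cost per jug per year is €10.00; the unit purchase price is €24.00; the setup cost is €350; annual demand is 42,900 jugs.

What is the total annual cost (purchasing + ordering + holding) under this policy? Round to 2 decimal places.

Ordering: D/Q × S = 42,900/2,597 × €350 = €5,781.67
Holding:  Q/2 × H = 2,597/2 × €10 = €12,985.00
Purchase cost = D·C = 42,900 × 24 = €1,029,600.00
Total = €5,781.67 + €12,985.00 + €1,029,600.00 = €1,048,366.67

€1,048,366.67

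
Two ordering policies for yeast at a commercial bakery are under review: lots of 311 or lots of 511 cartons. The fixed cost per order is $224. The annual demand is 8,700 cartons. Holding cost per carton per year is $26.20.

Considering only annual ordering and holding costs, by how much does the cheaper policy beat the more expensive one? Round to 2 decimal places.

For each Q, cost = (D/Q)·S + (Q/2)·H.
TC(311) = (8,700/311)×224 + (311/2)×26.2 = $10,340.34
TC(511) = (8,700/511)×224 + (511/2)×26.2 = $10,507.80
Cheaper: Q = 311.  Difference = $167.46

$167.46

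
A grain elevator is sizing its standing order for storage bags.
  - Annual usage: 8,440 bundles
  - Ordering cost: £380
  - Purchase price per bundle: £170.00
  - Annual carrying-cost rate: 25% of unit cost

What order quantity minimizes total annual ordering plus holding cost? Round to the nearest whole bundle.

Carrying cost H = £170 × 25% = £42.5000/bundle/yr
EOQ = √(2DS/H) = √(2 × 8,440 × 380 / 42.5)
    = √(150,927.06) ≈ 388.49

388 bundles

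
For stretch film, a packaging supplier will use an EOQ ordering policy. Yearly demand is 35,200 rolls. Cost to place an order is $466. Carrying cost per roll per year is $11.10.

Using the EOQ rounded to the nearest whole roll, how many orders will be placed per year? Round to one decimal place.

20.5 orders per year

EOQ = √(2DS/H) = √(2 × 35,200 × 466 / 11.1)
    = √(2,955,531.53) ≈ 1,719.17 → Q = 1,719
Orders per year = D/Q = 35,200 / 1,719 = 20.477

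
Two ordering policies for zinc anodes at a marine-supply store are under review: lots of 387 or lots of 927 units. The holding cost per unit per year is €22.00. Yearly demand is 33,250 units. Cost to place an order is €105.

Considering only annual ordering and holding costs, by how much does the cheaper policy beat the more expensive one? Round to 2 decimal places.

TC(Q) = (D/Q)S + (Q/2)H
TC(387) = (33,250/387)×105 + (387/2)×22 = €13,278.32
TC(927) = (33,250/927)×105 + (927/2)×22 = €13,963.18
Lots of 387 are cheaper by €684.86.

€684.86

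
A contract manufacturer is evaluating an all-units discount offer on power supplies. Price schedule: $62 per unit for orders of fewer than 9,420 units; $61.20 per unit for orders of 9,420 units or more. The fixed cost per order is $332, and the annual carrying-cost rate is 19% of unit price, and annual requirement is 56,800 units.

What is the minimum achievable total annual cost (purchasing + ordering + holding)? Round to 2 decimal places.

$3,532,929.75

H₁ = 19%×$62 = $11.7800;  H₂ = 19%×$61.20 = $11.6280
EOQ₁ = √(2×56,800×332/11.7800) = 1,789.31  (< 9,420, feasible at tier 1)
EOQ₂ = √(2×56,800×332/11.6280) = 1,800.97  (< 9,420 → use Q = 9,420 at tier-2 price)
TC(tier 1 (EOQ₁), Q≈1,789.3) = $3,542,678.07
TC(tier 2, Q≈9,420.0) = $3,532,929.75
Minimum at tier 2: $3,532,929.75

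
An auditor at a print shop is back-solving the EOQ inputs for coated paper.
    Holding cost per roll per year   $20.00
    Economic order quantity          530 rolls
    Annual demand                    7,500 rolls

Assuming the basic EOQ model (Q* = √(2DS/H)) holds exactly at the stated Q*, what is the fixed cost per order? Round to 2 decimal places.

Since Q* = (2DS/H)^½, squaring gives Q*²·H = 2DS.
S = Q²H / (2D) = 530² × 20 / (2 × 7,500) = 374.5333

$374.53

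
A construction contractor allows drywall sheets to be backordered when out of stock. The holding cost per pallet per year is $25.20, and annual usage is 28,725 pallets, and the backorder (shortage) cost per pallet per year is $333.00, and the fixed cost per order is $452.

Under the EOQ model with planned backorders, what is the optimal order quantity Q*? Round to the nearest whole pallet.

Basic EOQ = √(2·28,725·452/25.2) = 1,015.112
Backorder adjustment √((H+b)/b) = √((25.2+333)/333) = 1.0371
Q* = 1,015.112 × 1.0371 ≈ 1,052.82

1,053 pallets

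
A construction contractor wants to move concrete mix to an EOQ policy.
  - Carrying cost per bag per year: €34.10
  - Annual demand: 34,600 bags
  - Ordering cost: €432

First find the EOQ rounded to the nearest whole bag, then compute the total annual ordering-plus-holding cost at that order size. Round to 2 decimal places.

EOQ = √(2DS/H) = √(2 × 34,600 × 432 / 34.1)
    = √(876,668.62) ≈ 936.31 → Q = 936 bags
Ordering: D/Q × S = 34,600/936 × €432 = €15,969.23
Holding:  Q/2 × H = 936/2 × €34.1 = €15,958.80
Total = €15,969.23 + €15,958.80 = €31,928.03

€31,928.03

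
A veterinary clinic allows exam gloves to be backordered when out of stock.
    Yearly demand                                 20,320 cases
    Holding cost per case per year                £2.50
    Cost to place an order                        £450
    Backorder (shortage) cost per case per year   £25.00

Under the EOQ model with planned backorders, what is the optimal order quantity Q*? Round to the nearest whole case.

2,837 cases

Q* = √(2DS/H) · √((H + b)/b)
   = √(2 × 20,320 × 450 / 2.5) · √((2.5 + 25) / 25)
   = 2,704.663 × 1.0488 ≈ 2,836.67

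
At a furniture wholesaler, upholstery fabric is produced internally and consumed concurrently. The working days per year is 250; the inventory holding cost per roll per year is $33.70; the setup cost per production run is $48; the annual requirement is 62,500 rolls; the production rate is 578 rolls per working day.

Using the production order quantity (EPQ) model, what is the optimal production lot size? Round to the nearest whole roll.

560 rolls

Daily demand d = 62,500/250 = 250.000; p = 578; 1 − d/p = 0.56747
EPQ = √(2DS / (H(1 − d/p)))
    = √(2 × 62,500 × 48 / (33.7 × 0.56747)) ≈ 560.13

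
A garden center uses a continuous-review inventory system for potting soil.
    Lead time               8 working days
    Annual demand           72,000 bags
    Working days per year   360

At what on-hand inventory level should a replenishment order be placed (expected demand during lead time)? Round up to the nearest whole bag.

Daily demand d = 72,000 / 360 = 200.000 bags/day
Demand during lead time = 200.000 × 8 = 1,600.00
Reorder point = 1,600.00 → round up

1,600 bags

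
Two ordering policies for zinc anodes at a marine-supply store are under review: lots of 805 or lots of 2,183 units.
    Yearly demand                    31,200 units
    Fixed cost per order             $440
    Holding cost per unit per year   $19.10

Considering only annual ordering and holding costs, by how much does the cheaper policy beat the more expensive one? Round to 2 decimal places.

$2,395.08

TC(Q) = (D/Q)S + (Q/2)H
TC(805) = (31,200/805)×440 + (805/2)×19.1 = $24,741.17
TC(2,183) = (31,200/2,183)×440 + (2,183/2)×19.1 = $27,136.24
Lots of 805 are cheaper by $2,395.08.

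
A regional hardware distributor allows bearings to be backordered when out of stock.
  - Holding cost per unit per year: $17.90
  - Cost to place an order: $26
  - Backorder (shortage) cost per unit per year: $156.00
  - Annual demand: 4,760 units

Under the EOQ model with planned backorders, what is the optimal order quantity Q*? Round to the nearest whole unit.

Q* = √(2DS/H) · √((H + b)/b)
   = √(2 × 4,760 × 26 / 17.9) · √((17.9 + 156) / 156)
   = 117.592 × 1.0558 ≈ 124.16

124 units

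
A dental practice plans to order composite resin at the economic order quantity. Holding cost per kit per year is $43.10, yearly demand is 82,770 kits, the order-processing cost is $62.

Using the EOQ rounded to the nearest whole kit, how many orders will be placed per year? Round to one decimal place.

Optimal lot size Q* = (2 × 82,770 × $62 / $43.1)^½ ≈ 487.99 → Q = 488
N = D/Q = 82,770/488 ≈ 169.611 orders/yr

169.6 orders per year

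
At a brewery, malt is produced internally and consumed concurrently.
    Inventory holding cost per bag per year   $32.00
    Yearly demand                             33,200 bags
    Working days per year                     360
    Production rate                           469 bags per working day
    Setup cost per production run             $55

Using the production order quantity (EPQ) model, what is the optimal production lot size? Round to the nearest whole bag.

d = 33,200/360 = 92.2222 bags/day;  effective holding cost H(1 − d/p) = 32·(1 − 92.2222/469) = 25.70765
Q* = √(2DS / H_eff) = √(2·33,200·55 / 25.70765) ≈ 376.91

377 bags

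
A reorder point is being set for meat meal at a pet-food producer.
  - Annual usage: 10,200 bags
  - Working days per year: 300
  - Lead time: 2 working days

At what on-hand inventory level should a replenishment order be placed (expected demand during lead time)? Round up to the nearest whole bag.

Daily demand d = 10,200 / 300 = 34.000 bags/day
Demand during lead time = 34.000 × 2 = 68.00
Reorder point = 68.00 → round up

68 bags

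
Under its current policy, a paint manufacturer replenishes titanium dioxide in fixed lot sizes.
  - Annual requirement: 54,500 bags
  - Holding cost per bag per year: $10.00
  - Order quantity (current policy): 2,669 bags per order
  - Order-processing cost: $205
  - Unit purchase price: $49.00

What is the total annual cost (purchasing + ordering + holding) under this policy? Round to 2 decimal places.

Annual ordering cost = (D/Q)·S = (54,500/2,669) × 205 = $4,186.02
Annual holding cost  = (Q/2)·H = (2,669/2) × 10 = $13,345.00
Purchase cost = D·C = 54,500 × 49 = $2,670,500.00
Total = $4,186.02 + $13,345.00 + $2,670,500.00 = $2,688,031.02

$2,688,031.02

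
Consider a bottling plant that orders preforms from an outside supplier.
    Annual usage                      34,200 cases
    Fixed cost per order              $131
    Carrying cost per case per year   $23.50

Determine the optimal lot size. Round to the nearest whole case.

EOQ = √(2DS/H) = √(2 × 34,200 × 131 / 23.5)
    = √(381,293.62) ≈ 617.49

617 cases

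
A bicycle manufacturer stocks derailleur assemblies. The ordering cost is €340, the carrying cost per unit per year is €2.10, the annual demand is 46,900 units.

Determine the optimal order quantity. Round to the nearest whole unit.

Optimal lot size Q* = (2 × 46,900 × €340 / €2.1)^½ ≈ 3,897.01

3,897 units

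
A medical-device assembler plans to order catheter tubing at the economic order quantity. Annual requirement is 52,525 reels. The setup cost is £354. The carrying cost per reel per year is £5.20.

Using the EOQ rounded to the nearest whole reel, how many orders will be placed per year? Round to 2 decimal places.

2DS/H = 2·52,525·354/5.2 = 7,151,480.77
EOQ = √7,151,480.77 ≈ 2,674.23 → Q = 2,674
N = D/Q = 52,525/2,674 ≈ 19.643 orders/yr

19.64 orders per year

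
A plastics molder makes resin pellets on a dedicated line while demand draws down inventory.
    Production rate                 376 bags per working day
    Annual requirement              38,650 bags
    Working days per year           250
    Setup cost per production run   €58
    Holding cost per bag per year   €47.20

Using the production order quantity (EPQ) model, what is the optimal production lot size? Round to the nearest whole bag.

d = 38,650/250 = 154.6000 bags/day;  effective holding cost H(1 − d/p) = 47.2·(1 − 154.6000/376) = 27.79277
Q* = √(2DS / H_eff) = √(2·38,650·58 / 27.79277) ≈ 401.64

402 bags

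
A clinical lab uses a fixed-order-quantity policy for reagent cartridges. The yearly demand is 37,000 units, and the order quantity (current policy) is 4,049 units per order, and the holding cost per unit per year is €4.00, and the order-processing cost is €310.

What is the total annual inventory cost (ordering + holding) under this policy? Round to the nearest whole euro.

Ordering: D/Q × S = 37,000/4,049 × €310 = €2,832.80
Holding:  Q/2 × H = 4,049/2 × €4 = €8,098.00
Total = €2,832.80 + €8,098.00 = €10,930.80

€10,931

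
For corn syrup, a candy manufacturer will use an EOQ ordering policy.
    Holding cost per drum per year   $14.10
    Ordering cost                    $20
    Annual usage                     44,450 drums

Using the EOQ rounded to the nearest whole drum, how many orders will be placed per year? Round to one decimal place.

125.2 orders per year

Q* = √(2·D·S / H) = √(2·44,450·20 / 14.1) = √126,099.3 ≈ 355.10 → Q = 355
N = D/Q = 44,450/355 ≈ 125.211 orders/yr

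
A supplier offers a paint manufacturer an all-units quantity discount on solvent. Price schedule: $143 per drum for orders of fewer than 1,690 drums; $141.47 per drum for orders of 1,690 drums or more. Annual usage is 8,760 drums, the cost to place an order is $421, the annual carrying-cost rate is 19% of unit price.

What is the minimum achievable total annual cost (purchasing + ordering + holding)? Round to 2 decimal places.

$1,264,172.43

H₁ = 19%×$143 = $27.1700;  H₂ = 19%×$141.47 = $26.8793
EOQ₁ = √(2×8,760×421/27.1700) = 521.03  (< 1,690, feasible at tier 1)
EOQ₂ = √(2×8,760×421/26.8793) = 523.84  (< 1,690 → use Q = 1,690 at tier-2 price)
TC(tier 1 (EOQ₁), Q≈521.0) = $1,266,836.40
TC(tier 2, Q≈1,690.0) = $1,264,172.43
Minimum at tier 2: $1,264,172.43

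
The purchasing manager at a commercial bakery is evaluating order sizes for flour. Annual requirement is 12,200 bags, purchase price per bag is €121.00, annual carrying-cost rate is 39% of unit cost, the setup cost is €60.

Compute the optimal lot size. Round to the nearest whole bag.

176 bags

Holding cost per bag per year: H = 39% × €121 = €47.1900
EOQ = √(2DS/H) = √(2 × 12,200 × 60 / 47.19)
    = √(31,023.52) ≈ 176.13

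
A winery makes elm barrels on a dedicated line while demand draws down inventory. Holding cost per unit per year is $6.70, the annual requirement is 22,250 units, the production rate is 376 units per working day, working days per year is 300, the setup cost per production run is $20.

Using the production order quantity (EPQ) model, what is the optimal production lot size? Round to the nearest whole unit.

Daily demand d = 22,250/300 = 74.167; p = 376; 1 − d/p = 0.80275
EPQ = √(2DS / (H(1 − d/p)))
    = √(2 × 22,250 × 20 / (6.7 × 0.80275)) ≈ 406.79

407 units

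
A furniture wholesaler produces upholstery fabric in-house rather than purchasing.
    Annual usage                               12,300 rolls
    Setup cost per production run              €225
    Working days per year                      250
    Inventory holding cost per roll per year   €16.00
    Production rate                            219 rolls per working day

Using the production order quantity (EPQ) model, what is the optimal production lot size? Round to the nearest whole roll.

668 rolls

Daily demand d = 12,300/250 = 49.200; p = 219; 1 − d/p = 0.77534
EPQ = √(2DS / (H(1 − d/p)))
    = √(2 × 12,300 × 225 / (16 × 0.77534)) ≈ 667.96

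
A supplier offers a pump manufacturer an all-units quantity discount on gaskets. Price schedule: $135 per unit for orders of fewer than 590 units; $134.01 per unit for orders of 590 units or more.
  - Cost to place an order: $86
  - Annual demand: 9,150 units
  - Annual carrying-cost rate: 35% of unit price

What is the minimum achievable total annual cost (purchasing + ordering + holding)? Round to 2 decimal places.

H₁ = 35%×$135 = $47.2500;  H₂ = 35%×$134.01 = $46.9035
EOQ₁ = √(2×9,150×86/47.2500) = 182.50  (< 590, feasible at tier 1)
EOQ₂ = √(2×9,150×86/46.9035) = 183.18  (< 590 → use Q = 590 at tier-2 price)
TC(tier 1 (EOQ₁), Q≈182.5) = $1,243,873.34
TC(tier 2, Q≈590.0) = $1,241,361.76
Minimum at tier 2: $1,241,361.76

$1,241,361.76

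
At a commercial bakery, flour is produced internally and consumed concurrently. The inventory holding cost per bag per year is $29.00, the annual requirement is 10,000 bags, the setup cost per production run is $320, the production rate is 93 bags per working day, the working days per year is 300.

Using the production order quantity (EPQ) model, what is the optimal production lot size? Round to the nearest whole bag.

586 bags

d = 10,000/300 = 33.3333 bags/day;  effective holding cost H(1 − d/p) = 29·(1 − 33.3333/93) = 18.60573
Q* = √(2DS / H_eff) = √(2·10,000·320 / 18.60573) ≈ 586.50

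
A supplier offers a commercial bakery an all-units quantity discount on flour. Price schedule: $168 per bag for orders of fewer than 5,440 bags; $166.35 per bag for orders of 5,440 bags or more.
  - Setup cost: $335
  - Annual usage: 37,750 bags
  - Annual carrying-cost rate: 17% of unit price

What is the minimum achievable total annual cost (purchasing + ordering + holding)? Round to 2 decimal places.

H₁ = 17%×$168 = $28.5600;  H₂ = 17%×$166.35 = $28.2795
EOQ₁ = √(2×37,750×335/28.5600) = 941.06  (< 5,440, feasible at tier 1)
EOQ₂ = √(2×37,750×335/28.2795) = 945.71  (< 5,440 → use Q = 5,440 at tier-2 price)
TC(tier 1 (EOQ₁), Q≈941.1) = $6,368,876.64
TC(tier 2, Q≈5,440.0) = $6,358,957.42
Minimum at tier 2: $6,358,957.42

$6,358,957.42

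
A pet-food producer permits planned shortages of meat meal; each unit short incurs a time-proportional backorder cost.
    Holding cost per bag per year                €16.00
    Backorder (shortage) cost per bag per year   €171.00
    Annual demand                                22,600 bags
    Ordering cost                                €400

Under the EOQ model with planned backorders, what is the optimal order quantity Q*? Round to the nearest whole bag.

Q* = √(2DS/H) · √((H + b)/b)
   = √(2 × 22,600 × 400 / 16) · √((16 + 171) / 171)
   = 1,063.015 × 1.0457 ≈ 1,111.63

1,112 bags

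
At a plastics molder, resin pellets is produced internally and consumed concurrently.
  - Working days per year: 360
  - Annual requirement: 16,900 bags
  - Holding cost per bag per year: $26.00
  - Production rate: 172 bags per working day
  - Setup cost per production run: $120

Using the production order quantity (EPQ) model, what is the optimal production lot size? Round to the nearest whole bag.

463 bags

d = 16,900/360 = 46.9444 bags/day;  effective holding cost H(1 − d/p) = 26·(1 − 46.9444/172) = 18.90375
Q* = √(2DS / H_eff) = √(2·16,900·120 / 18.90375) ≈ 463.21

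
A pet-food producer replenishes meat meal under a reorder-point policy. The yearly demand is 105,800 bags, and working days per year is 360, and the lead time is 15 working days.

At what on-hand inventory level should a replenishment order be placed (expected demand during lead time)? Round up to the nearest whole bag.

4,409 bags

Daily demand d = 105,800 / 360 = 293.889 bags/day
Demand during lead time = 293.889 × 15 = 4,408.33
Reorder point = 4,408.33 → round up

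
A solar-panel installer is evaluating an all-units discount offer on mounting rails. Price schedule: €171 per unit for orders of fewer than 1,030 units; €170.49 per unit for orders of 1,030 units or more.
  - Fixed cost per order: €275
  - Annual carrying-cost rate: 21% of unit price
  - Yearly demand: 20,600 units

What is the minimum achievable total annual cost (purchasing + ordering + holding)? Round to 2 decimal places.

H₁ = 21%×€171 = €35.9100;  H₂ = 21%×€170.49 = €35.8029
EOQ₁ = √(2×20,600×275/35.9100) = 561.70  (< 1,030, feasible at tier 1)
EOQ₂ = √(2×20,600×275/35.8029) = 562.54  (< 1,030 → use Q = 1,030 at tier-2 price)
TC(tier 1 (EOQ₁), Q≈561.7) = €3,542,770.78
TC(tier 2, Q≈1,030.0) = €3,536,032.49
Minimum at tier 2: €3,536,032.49

€3,536,032.49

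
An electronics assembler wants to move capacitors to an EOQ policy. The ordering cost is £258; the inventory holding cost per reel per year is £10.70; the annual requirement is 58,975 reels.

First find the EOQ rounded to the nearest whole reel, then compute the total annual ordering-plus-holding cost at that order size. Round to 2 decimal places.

2DS/H = 2·58,975·258/10.7 = 2,844,028.04
EOQ = √2,844,028.04 ≈ 1,686.42 → Q = 1,686 reels
Annual ordering cost = (D/Q)·S = (58,975/1,686) × 258 = £9,024.64
Annual holding cost  = (Q/2)·H = (1,686/2) × 10.7 = £9,020.10
Total = £9,024.64 + £9,020.10 = £18,044.74

£18,044.74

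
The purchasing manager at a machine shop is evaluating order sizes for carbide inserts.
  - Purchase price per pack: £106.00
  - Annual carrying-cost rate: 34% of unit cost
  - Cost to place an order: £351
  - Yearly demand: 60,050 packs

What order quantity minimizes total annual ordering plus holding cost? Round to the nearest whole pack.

1,082 packs

H = i·C = 0.34 × £106 = £36.0400 per pack-year
2DS/H = 2·60,050·351/36.04 = 1,169,675.36
EOQ = √1,169,675.36 ≈ 1,081.52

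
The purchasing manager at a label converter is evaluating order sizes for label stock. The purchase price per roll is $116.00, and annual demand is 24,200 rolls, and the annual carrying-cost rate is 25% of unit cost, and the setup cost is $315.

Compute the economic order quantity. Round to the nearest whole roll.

Holding cost per roll per year: H = 25% × $116 = $29.0000
Q* = √(2·D·S / H) = √(2·24,200·315 / 29) = √525,724.1 ≈ 725.07

725 rolls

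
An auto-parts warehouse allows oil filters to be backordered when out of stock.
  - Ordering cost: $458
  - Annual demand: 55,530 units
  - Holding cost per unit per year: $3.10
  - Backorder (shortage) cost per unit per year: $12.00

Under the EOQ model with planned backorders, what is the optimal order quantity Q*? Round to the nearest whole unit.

Basic EOQ = √(2·55,530·458/3.1) = 4,050.706
Backorder adjustment √((H+b)/b) = √((3.1+12)/12) = 1.1218
Q* = 4,050.706 × 1.1218 ≈ 4,543.90

4,544 units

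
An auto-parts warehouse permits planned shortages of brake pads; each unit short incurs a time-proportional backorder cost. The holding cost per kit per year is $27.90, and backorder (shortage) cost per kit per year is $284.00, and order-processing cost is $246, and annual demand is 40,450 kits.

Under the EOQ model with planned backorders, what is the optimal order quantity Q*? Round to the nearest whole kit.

885 kits

Q* = √(2DS/H) · √((H + b)/b)
   = √(2 × 40,450 × 246 / 27.9) · √((27.9 + 284) / 284)
   = 844.578 × 1.0480 ≈ 885.09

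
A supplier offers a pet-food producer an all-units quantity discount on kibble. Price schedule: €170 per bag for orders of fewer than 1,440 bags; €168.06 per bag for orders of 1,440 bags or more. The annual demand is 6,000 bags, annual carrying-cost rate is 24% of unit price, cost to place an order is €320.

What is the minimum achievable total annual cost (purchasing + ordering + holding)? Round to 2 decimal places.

H₁ = 24%×€170 = €40.8000;  H₂ = 24%×€168.06 = €40.3344
EOQ₁ = √(2×6,000×320/40.8000) = 306.79  (< 1,440, feasible at tier 1)
EOQ₂ = √(2×6,000×320/40.3344) = 308.55  (< 1,440 → use Q = 1,440 at tier-2 price)
TC(tier 1 (EOQ₁), Q≈306.8) = €1,032,516.87
TC(tier 2, Q≈1,440.0) = €1,038,734.10
Minimum at tier 1 (EOQ₁): €1,032,516.87

€1,032,516.87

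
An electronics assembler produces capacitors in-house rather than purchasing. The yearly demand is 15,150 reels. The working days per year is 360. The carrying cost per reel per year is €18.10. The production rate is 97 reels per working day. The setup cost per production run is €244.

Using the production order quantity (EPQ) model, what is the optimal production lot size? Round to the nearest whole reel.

849 reels

Daily demand d = 15,150/360 = 42.083; p = 97; 1 − d/p = 0.56615
EPQ = √(2DS / (H(1 − d/p)))
    = √(2 × 15,150 × 244 / (18.1 × 0.56615)) ≈ 849.40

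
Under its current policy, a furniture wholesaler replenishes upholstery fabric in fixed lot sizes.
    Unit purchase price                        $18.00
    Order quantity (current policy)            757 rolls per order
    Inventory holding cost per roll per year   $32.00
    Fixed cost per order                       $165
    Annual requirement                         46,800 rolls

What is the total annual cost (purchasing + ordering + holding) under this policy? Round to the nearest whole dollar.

Ordering: D/Q × S = 46,800/757 × $165 = $10,200.79
Holding:  Q/2 × H = 757/2 × $32 = $12,112.00
Purchase cost = D·C = 46,800 × 18 = $842,400.00
Total = $10,200.79 + $12,112.00 + $842,400.00 = $864,712.79

$864,713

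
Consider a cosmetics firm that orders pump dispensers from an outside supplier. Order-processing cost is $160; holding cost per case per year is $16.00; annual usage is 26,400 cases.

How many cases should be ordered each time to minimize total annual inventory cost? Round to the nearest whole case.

727 cases

Optimal lot size Q* = (2 × 26,400 × $160 / $16)^½ ≈ 726.64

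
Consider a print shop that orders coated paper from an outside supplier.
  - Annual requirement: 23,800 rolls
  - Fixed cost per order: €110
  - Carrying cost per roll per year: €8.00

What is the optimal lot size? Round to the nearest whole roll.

EOQ = √(2DS/H) = √(2 × 23,800 × 110 / 8)
    = √(654,500.00) ≈ 809.01

809 rolls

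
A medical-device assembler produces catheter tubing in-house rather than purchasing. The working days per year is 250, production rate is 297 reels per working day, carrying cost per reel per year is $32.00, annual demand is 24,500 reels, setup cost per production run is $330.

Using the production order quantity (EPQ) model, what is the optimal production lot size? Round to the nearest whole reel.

868 reels

d = 24,500/250 = 98.0000 reels/day;  effective holding cost H(1 − d/p) = 32·(1 − 98.0000/297) = 21.44108
Q* = √(2DS / H_eff) = √(2·24,500·330 / 21.44108) ≈ 868.42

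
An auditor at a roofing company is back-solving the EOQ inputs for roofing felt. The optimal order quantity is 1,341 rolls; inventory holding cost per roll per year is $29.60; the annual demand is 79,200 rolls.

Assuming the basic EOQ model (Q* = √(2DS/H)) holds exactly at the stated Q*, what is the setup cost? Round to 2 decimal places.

EOQ relation: Q² = 2DS/H, so rearrange for the unknown.
S = Q²H / (2D) = 1,341² × 29.6 / (2 × 79,200) = 336.0424

$336.04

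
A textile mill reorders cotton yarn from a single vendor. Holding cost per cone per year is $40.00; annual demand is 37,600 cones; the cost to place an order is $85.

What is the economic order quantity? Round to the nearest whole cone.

400 cones

EOQ = √(2DS/H) = √(2 × 37,600 × 85 / 40)
    = √(159,800.00) ≈ 399.75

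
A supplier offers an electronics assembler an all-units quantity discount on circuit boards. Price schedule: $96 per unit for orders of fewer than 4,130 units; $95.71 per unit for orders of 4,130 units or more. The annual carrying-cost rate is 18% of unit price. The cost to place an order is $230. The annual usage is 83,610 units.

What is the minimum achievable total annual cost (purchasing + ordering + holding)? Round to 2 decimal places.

H₁ = 18%×$96 = $17.2800;  H₂ = 18%×$95.71 = $17.2278
EOQ₁ = √(2×83,610×230/17.2800) = 1,491.89  (< 4,130, feasible at tier 1)
EOQ₂ = √(2×83,610×230/17.2278) = 1,494.15  (< 4,130 → use Q = 4,130 at tier-2 price)
TC(tier 1 (EOQ₁), Q≈1,491.9) = $8,052,339.82
TC(tier 2, Q≈4,130.0) = $8,042,544.75
Minimum at tier 2: $8,042,544.75

$8,042,544.75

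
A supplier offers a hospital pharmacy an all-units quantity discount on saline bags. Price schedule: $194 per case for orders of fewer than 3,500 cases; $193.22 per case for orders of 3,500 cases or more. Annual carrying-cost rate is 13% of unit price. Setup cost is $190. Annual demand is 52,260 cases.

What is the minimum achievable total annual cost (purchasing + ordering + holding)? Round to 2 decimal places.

H₁ = 13%×$194 = $25.2200;  H₂ = 13%×$193.22 = $25.1186
EOQ₁ = √(2×52,260×190/25.2200) = 887.37  (< 3,500, feasible at tier 1)
EOQ₂ = √(2×52,260×190/25.1186) = 889.16  (< 3,500 → use Q = 3,500 at tier-2 price)
TC(tier 1 (EOQ₁), Q≈887.4) = $10,160,819.43
TC(tier 2, Q≈3,500.0) = $10,144,471.72
Minimum at tier 2: $10,144,471.72

$10,144,471.72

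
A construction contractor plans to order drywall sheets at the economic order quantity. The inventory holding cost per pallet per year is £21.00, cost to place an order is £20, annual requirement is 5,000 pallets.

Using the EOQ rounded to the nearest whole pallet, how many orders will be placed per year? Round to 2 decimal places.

51.02 orders per year

EOQ = √(2DS/H) = √(2 × 5,000 × 20 / 21)
    = √(9,523.81) ≈ 97.59 → Q = 98
Orders per year = D/Q = 5,000 / 98 = 51.020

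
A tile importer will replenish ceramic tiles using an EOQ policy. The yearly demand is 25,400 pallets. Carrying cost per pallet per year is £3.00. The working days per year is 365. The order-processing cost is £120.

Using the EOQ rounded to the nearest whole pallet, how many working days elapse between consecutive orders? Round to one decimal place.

Q* = √(2·D·S / H) = √(2·25,400·120 / 3) = √2,032,000.0 ≈ 1,425.48 → Q = 1,425 pallets
T = Q/D × 365 days = 1,425/25,400 × 365 = 20.477 days

20.5 days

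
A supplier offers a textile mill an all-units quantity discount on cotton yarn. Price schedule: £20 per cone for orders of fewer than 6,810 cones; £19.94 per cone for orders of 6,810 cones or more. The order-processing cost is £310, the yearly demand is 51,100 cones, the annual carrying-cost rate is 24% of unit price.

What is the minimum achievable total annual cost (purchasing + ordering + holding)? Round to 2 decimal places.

£1,034,331.81

H₁ = 24%×£20 = £4.8000;  H₂ = 24%×£19.94 = £4.7856
EOQ₁ = √(2×51,100×310/4.8000) = 2,569.13  (< 6,810, feasible at tier 1)
EOQ₂ = √(2×51,100×310/4.7856) = 2,572.99  (< 6,810 → use Q = 6,810 at tier-2 price)
TC(tier 1 (EOQ₁), Q≈2,569.1) = £1,034,331.81
TC(tier 2, Q≈6,810.0) = £1,037,555.11
Minimum at tier 1 (EOQ₁): £1,034,331.81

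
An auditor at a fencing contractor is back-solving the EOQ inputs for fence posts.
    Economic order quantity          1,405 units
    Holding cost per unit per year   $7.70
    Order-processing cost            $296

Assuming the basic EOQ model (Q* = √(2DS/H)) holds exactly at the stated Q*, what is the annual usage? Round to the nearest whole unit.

25,676 units per year

From Q* = √(2DS/H) ⇒ Q*² = 2DS/H.
D = Q²H / (2S) = 1,405² × 7.7 / (2 × 296) = 25,675.66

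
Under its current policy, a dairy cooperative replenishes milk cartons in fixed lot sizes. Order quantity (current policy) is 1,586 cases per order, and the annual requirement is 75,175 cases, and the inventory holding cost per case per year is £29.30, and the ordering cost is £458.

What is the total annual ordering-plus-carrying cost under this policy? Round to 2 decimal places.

Annual ordering cost = (D/Q)·S = (75,175/1,586) × 458 = £21,708.80
Annual holding cost  = (Q/2)·H = (1,586/2) × 29.3 = £23,234.90
Total = £21,708.80 + £23,234.90 = £44,943.70

£44,943.70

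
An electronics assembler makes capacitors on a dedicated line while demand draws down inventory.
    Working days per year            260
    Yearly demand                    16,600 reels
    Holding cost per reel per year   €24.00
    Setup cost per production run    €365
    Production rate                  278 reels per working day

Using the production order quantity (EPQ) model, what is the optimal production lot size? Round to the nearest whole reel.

d = 16,600/260 = 63.8462 reels/day;  effective holding cost H(1 − d/p) = 24·(1 − 63.8462/278) = 18.48810
Q* = √(2DS / H_eff) = √(2·16,600·365 / 18.48810) ≈ 809.60

810 reels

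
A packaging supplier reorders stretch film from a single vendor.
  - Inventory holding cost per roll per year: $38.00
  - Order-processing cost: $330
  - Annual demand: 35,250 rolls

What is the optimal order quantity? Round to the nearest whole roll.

Q* = √(2·D·S / H) = √(2·35,250·330 / 38) = √612,236.8 ≈ 782.46

782 rolls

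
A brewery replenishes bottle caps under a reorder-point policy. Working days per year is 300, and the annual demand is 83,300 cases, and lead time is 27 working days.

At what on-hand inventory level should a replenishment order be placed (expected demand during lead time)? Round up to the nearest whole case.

7,497 cases

Daily demand d = 83,300 / 300 = 277.667 cases/day
Demand during lead time = 277.667 × 27 = 7,497.00
Reorder point = 7,497.00 → round up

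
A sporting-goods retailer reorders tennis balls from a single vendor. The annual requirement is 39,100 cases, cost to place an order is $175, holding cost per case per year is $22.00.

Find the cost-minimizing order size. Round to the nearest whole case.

789 cases

EOQ = √(2DS/H) = √(2 × 39,100 × 175 / 22)
    = √(622,045.45) ≈ 788.70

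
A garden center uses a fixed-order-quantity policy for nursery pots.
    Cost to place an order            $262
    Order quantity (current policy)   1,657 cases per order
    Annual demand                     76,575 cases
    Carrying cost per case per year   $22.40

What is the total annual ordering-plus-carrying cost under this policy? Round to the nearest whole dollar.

Orders/yr = 76,575/1,657 = 46.213; ordering cost = 46.213 × $262 = $12,107.82
Average inventory = 1,657/2 = 828.5; holding cost = 828.5 × $22.4 = $18,558.40
Total = $12,107.82 + $18,558.40 = $30,666.22

$30,666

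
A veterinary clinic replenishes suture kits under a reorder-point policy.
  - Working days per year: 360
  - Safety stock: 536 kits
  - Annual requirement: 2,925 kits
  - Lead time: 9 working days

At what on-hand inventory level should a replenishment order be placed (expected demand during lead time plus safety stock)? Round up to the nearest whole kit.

610 kits

Daily demand d = 2,925 / 360 = 8.125 kits/day
Demand during lead time = 8.125 × 9 = 73.12
Reorder point = 73.12 + 536 = 609.12 → round up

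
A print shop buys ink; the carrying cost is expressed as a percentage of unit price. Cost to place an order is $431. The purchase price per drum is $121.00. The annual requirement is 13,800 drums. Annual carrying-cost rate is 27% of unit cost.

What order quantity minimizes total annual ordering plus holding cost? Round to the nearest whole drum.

Holding cost per drum per year: H = 27% × $121 = $32.6700
Optimal lot size Q* = (2 × 13,800 × $431 / $32.67)^½ ≈ 603.42

603 drums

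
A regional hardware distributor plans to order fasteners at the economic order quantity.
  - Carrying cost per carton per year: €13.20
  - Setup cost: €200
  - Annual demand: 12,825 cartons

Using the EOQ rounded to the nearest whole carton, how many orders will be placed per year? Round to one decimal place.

20.6 orders per year

Q* = √(2·D·S / H) = √(2·12,825·200 / 13.2) = √388,636.4 ≈ 623.41 → Q = 623
Orders per year = D/Q = 12,825 / 623 = 20.586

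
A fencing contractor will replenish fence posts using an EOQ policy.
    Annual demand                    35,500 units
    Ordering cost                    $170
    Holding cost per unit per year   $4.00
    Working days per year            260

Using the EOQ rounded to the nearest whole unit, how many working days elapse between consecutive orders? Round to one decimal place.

Optimal lot size Q* = (2 × 35,500 × $170 / $4)^½ ≈ 1,737.10 → Q = 1,737 units
T = Q/D × 260 days = 1,737/35,500 × 260 = 12.722 days

12.7 days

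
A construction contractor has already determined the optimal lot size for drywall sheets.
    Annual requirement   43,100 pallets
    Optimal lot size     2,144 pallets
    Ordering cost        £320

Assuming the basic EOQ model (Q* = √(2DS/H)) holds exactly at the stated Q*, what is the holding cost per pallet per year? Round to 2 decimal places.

From Q* = √(2DS/H) ⇒ Q*² = 2DS/H.
H = 2DS / Q² = 2 × 43,100 × 320 / 2,144² = 6.0008

£6.00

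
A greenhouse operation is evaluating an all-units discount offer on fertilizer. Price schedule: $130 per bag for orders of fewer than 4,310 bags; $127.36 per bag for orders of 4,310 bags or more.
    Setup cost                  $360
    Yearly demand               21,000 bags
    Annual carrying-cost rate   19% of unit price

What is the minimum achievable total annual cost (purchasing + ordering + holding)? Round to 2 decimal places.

H₁ = 19%×$130 = $24.7000;  H₂ = 19%×$127.36 = $24.1984
EOQ₁ = √(2×21,000×360/24.7000) = 782.40  (< 4,310, feasible at tier 1)
EOQ₂ = √(2×21,000×360/24.1984) = 790.46  (< 4,310 → use Q = 4,310 at tier-2 price)
TC(tier 1 (EOQ₁), Q≈782.4) = $2,749,325.22
TC(tier 2, Q≈4,310.0) = $2,728,461.61
Minimum at tier 2: $2,728,461.61

$2,728,461.61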